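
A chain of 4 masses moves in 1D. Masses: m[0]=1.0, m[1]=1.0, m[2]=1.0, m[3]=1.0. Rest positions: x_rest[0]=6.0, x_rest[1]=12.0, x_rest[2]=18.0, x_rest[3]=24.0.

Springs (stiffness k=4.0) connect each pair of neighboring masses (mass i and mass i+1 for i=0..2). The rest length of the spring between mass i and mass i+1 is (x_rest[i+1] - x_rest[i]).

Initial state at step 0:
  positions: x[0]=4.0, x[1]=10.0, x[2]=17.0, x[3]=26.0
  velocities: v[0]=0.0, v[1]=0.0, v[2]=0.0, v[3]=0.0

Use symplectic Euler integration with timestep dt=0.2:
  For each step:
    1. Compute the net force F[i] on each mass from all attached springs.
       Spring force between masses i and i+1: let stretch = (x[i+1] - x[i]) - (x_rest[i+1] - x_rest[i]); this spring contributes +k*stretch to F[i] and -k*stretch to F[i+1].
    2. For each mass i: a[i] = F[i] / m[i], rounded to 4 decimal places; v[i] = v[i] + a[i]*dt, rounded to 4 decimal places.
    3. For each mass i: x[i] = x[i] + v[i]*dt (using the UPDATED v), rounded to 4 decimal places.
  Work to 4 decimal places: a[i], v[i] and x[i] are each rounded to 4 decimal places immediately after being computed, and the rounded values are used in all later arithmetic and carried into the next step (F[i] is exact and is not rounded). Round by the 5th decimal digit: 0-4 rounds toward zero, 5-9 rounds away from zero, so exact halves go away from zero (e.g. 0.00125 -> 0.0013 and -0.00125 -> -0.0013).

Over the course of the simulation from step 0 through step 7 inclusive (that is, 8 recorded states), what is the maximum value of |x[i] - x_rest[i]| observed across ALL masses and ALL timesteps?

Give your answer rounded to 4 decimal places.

Step 0: x=[4.0000 10.0000 17.0000 26.0000] v=[0.0000 0.0000 0.0000 0.0000]
Step 1: x=[4.0000 10.1600 17.3200 25.5200] v=[0.0000 0.8000 1.6000 -2.4000]
Step 2: x=[4.0256 10.4800 17.8064 24.6880] v=[0.1280 1.6000 2.4320 -4.1600]
Step 3: x=[4.1239 10.9395 18.2216 23.7149] v=[0.4915 2.2976 2.0762 -4.8653]
Step 4: x=[4.3527 11.4737 18.3506 22.8229] v=[1.1440 2.6708 0.6452 -4.4599]
Step 5: x=[4.7609 11.9688 18.0949 22.1754] v=[2.0408 2.4755 -1.2785 -3.2377]
Step 6: x=[5.3623 12.2908 17.5119 21.8350] v=[3.0071 1.6101 -2.9150 -1.7021]
Step 7: x=[6.1123 12.3396 16.7852 21.7629] v=[3.7499 0.2442 -3.6334 -0.3606]
Max displacement = 2.2371

Answer: 2.2371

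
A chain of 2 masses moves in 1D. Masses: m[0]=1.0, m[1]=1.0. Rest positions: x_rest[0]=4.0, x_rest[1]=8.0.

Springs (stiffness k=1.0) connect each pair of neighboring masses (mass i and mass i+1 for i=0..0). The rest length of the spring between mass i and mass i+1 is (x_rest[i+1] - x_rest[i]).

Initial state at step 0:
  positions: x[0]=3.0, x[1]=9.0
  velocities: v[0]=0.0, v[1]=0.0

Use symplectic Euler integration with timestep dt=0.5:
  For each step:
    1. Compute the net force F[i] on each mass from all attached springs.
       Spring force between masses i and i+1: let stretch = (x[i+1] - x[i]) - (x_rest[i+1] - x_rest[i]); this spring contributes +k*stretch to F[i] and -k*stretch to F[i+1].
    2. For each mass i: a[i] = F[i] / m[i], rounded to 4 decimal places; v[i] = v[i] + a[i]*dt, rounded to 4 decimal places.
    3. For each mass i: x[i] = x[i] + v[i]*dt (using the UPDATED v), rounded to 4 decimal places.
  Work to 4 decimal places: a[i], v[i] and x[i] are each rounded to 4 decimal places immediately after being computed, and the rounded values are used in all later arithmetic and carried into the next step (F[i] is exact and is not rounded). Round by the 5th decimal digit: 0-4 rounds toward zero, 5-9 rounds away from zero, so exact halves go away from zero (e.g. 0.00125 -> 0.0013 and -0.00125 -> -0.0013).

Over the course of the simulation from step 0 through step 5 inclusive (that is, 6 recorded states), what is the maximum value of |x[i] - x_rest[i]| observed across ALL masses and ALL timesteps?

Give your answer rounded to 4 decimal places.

Answer: 1.0625

Derivation:
Step 0: x=[3.0000 9.0000] v=[0.0000 0.0000]
Step 1: x=[3.5000 8.5000] v=[1.0000 -1.0000]
Step 2: x=[4.2500 7.7500] v=[1.5000 -1.5000]
Step 3: x=[4.8750 7.1250] v=[1.2500 -1.2500]
Step 4: x=[5.0625 6.9375] v=[0.3750 -0.3750]
Step 5: x=[4.7188 7.2813] v=[-0.6875 0.6875]
Max displacement = 1.0625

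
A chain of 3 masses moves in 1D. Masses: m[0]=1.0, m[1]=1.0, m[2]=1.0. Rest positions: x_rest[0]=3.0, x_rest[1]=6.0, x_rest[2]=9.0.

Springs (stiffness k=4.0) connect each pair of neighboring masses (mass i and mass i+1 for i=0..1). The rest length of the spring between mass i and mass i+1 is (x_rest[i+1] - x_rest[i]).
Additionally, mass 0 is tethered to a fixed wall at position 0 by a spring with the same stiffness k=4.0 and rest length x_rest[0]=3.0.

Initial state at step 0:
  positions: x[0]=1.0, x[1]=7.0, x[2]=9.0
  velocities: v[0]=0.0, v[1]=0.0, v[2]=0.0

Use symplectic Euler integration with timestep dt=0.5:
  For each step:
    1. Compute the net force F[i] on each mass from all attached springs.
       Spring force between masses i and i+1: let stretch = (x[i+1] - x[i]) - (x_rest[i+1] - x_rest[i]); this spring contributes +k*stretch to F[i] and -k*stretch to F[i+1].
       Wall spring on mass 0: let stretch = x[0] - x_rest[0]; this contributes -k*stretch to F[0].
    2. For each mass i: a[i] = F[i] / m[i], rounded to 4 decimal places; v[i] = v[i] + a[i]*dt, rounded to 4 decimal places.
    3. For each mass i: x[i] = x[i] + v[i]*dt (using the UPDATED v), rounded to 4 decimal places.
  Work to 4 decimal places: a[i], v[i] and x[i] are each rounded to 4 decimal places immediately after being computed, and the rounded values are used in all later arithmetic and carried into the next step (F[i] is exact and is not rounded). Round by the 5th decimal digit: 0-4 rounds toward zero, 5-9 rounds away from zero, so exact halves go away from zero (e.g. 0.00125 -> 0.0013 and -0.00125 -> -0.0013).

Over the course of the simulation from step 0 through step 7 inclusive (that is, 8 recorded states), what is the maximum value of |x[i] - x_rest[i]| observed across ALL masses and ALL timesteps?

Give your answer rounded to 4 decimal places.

Answer: 3.0000

Derivation:
Step 0: x=[1.0000 7.0000 9.0000] v=[0.0000 0.0000 0.0000]
Step 1: x=[6.0000 3.0000 10.0000] v=[10.0000 -8.0000 2.0000]
Step 2: x=[2.0000 9.0000 7.0000] v=[-8.0000 12.0000 -6.0000]
Step 3: x=[3.0000 6.0000 9.0000] v=[2.0000 -6.0000 4.0000]
Step 4: x=[4.0000 3.0000 11.0000] v=[2.0000 -6.0000 4.0000]
Step 5: x=[0.0000 9.0000 8.0000] v=[-8.0000 12.0000 -6.0000]
Step 6: x=[5.0000 5.0000 9.0000] v=[10.0000 -8.0000 2.0000]
Step 7: x=[5.0000 5.0000 9.0000] v=[0.0000 0.0000 0.0000]
Max displacement = 3.0000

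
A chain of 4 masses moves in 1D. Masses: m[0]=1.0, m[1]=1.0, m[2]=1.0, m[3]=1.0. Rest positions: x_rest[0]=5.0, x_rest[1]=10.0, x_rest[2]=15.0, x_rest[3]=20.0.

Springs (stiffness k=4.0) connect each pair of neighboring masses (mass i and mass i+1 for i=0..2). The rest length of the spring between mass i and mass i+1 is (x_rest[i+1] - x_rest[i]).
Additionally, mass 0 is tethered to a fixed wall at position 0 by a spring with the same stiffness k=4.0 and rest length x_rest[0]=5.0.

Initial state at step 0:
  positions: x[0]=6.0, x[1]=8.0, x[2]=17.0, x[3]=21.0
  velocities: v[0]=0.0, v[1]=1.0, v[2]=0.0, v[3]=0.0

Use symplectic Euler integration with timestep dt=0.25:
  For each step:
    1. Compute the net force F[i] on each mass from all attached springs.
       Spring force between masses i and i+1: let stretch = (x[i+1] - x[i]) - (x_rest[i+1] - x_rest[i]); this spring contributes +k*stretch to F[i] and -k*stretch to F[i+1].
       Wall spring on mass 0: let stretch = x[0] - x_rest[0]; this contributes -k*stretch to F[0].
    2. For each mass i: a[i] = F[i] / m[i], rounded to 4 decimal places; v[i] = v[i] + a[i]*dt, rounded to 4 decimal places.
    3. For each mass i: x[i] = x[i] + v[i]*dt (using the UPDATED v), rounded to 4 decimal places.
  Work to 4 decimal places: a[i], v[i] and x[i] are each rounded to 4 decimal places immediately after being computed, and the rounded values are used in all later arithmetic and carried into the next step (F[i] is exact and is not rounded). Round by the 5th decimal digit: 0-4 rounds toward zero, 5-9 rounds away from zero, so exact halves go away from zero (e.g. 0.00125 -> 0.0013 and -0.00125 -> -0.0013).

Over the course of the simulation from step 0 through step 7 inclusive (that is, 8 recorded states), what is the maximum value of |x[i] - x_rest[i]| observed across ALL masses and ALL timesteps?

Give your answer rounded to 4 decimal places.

Answer: 2.8906

Derivation:
Step 0: x=[6.0000 8.0000 17.0000 21.0000] v=[0.0000 1.0000 0.0000 0.0000]
Step 1: x=[5.0000 10.0000 15.7500 21.2500] v=[-4.0000 8.0000 -5.0000 1.0000]
Step 2: x=[4.0000 12.1875 14.4375 21.3750] v=[-4.0000 8.7500 -5.2500 0.5000]
Step 3: x=[4.0469 12.8906 14.2969 21.0156] v=[0.1875 2.8125 -0.5625 -1.4375]
Step 4: x=[5.2930 11.7344 15.4844 20.2266] v=[4.9843 -4.6249 4.7499 -3.1562]
Step 5: x=[6.8262 9.9053 16.9199 19.5020] v=[6.1327 -7.3163 5.7421 -2.8984]
Step 6: x=[7.4226 9.0601 17.2473 19.3819] v=[2.3856 -3.3808 1.3096 -0.4805]
Step 7: x=[6.5727 9.8523 16.0616 19.9781] v=[-3.3995 3.1689 -4.7430 2.3849]
Max displacement = 2.8906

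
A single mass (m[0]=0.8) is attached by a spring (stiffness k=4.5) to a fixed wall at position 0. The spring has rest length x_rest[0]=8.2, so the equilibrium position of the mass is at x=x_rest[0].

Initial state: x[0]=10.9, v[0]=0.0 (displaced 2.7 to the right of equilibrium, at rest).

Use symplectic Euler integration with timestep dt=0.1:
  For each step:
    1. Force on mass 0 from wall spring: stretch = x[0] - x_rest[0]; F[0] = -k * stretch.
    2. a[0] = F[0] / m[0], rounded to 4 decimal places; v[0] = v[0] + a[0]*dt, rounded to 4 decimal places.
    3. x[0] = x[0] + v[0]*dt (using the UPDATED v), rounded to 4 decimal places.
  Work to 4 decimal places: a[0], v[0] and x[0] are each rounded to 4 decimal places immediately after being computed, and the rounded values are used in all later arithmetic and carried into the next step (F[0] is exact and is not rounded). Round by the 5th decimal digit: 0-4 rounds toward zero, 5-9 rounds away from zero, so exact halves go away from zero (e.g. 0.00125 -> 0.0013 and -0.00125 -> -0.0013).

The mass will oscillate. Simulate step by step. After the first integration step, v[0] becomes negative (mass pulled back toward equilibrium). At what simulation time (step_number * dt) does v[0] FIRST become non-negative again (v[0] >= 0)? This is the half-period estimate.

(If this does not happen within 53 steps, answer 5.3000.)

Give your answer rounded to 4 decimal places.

Answer: 1.4000

Derivation:
Step 0: x=[10.9000] v=[0.0000]
Step 1: x=[10.7481] v=[-1.5188]
Step 2: x=[10.4529] v=[-2.9521]
Step 3: x=[10.0310] v=[-4.2194]
Step 4: x=[9.5061] v=[-5.2493]
Step 5: x=[8.9077] v=[-5.9840]
Step 6: x=[8.2695] v=[-6.3821]
Step 7: x=[7.6274] v=[-6.4212]
Step 8: x=[7.0175] v=[-6.0991]
Step 9: x=[6.4741] v=[-5.4339]
Step 10: x=[6.0278] v=[-4.4631]
Step 11: x=[5.7037] v=[-3.2412]
Step 12: x=[5.5200] v=[-1.8370]
Step 13: x=[5.4871] v=[-0.3295]
Step 14: x=[5.6068] v=[1.1965]
First v>=0 after going negative at step 14, time=1.4000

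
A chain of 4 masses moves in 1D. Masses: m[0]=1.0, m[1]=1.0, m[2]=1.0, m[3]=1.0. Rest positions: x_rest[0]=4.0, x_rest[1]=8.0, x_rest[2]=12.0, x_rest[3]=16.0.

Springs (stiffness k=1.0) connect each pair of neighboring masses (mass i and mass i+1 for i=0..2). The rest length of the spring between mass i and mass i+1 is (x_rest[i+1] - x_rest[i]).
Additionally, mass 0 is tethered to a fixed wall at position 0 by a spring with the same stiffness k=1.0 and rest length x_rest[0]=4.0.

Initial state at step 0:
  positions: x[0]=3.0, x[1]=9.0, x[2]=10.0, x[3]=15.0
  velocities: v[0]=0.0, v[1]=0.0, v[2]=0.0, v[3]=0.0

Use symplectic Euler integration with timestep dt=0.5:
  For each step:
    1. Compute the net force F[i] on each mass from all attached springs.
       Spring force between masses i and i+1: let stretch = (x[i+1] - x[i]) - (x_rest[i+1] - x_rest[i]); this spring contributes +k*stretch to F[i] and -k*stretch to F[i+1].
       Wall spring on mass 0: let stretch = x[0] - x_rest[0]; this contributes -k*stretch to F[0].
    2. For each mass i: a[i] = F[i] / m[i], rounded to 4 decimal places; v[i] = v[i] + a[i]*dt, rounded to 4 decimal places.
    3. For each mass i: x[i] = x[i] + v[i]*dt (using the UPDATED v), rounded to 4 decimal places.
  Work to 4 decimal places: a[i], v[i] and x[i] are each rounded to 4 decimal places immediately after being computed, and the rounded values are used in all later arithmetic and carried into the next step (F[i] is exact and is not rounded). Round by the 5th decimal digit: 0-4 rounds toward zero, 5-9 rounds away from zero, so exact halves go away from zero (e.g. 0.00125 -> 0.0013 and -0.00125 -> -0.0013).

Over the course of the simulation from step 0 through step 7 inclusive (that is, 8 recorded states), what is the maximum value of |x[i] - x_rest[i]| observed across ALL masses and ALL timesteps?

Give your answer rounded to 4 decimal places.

Step 0: x=[3.0000 9.0000 10.0000 15.0000] v=[0.0000 0.0000 0.0000 0.0000]
Step 1: x=[3.7500 7.7500 11.0000 14.7500] v=[1.5000 -2.5000 2.0000 -0.5000]
Step 2: x=[4.5625 6.3125 12.1250 14.5625] v=[1.6250 -2.8750 2.2500 -0.3750]
Step 3: x=[4.6719 5.8906 12.4063 14.7657] v=[0.2188 -0.8438 0.5625 0.4063]
Step 4: x=[3.9180 6.7930 11.6485 15.3790] v=[-1.5078 1.8047 -1.5157 1.2266]
Step 5: x=[2.9034 8.1905 10.6094 16.0597] v=[-2.0293 2.7950 -2.0782 1.3614]
Step 6: x=[2.4847 8.8710 10.3282 16.3779] v=[-0.8375 1.3609 -0.5625 0.6363]
Step 7: x=[3.0414 8.3192 11.1951 16.1836] v=[1.1133 -1.1037 1.7338 -0.3886]
Max displacement = 2.1094

Answer: 2.1094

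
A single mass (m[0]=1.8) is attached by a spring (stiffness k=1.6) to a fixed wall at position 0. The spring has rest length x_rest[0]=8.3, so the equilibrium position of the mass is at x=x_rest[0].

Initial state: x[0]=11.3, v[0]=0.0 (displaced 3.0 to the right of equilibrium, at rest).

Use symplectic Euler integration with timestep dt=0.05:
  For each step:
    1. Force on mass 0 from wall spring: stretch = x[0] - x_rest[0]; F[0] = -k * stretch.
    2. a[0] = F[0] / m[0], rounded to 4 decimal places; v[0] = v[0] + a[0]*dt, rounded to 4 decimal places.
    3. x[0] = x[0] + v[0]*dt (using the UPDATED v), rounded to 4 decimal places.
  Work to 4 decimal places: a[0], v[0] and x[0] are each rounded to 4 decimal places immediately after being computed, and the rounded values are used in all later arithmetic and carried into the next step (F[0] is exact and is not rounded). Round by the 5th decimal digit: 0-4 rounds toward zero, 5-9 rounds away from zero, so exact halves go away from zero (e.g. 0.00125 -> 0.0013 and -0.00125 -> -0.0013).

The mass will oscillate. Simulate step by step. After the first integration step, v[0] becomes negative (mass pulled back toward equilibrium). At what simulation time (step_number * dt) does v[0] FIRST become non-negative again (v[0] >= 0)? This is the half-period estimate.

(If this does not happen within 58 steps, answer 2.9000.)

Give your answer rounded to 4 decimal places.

Answer: 2.9000

Derivation:
Step 0: x=[11.3000] v=[0.0000]
Step 1: x=[11.2933] v=[-0.1333]
Step 2: x=[11.2800] v=[-0.2663]
Step 3: x=[11.2601] v=[-0.3987]
Step 4: x=[11.2336] v=[-0.5303]
Step 5: x=[11.2006] v=[-0.6607]
Step 6: x=[11.1611] v=[-0.7896]
Step 7: x=[11.1153] v=[-0.9168]
Step 8: x=[11.0632] v=[-1.0419]
Step 9: x=[11.0050] v=[-1.1647]
Step 10: x=[10.9408] v=[-1.2849]
Step 11: x=[10.8707] v=[-1.4023]
Step 12: x=[10.7949] v=[-1.5166]
Step 13: x=[10.7135] v=[-1.6275]
Step 14: x=[10.6268] v=[-1.7348]
Step 15: x=[10.5349] v=[-1.8382]
Step 16: x=[10.4380] v=[-1.9375]
Step 17: x=[10.3364] v=[-2.0325]
Step 18: x=[10.2303] v=[-2.1230]
Step 19: x=[10.1199] v=[-2.2088]
Step 20: x=[10.0054] v=[-2.2897]
Step 21: x=[9.8871] v=[-2.3655]
Step 22: x=[9.7653] v=[-2.4360]
Step 23: x=[9.6402] v=[-2.5011]
Step 24: x=[9.5122] v=[-2.5607]
Step 25: x=[9.3815] v=[-2.6146]
Step 26: x=[9.2484] v=[-2.6627]
Step 27: x=[9.1132] v=[-2.7049]
Step 28: x=[8.9762] v=[-2.7410]
Step 29: x=[8.8376] v=[-2.7711]
Step 30: x=[8.6979] v=[-2.7950]
Step 31: x=[8.5573] v=[-2.8127]
Step 32: x=[8.4161] v=[-2.8241]
Step 33: x=[8.2746] v=[-2.8293]
Step 34: x=[8.1332] v=[-2.8282]
Step 35: x=[7.9922] v=[-2.8208]
Step 36: x=[7.8518] v=[-2.8071]
Step 37: x=[7.7124] v=[-2.7872]
Step 38: x=[7.5743] v=[-2.7611]
Step 39: x=[7.4379] v=[-2.7288]
Step 40: x=[7.3034] v=[-2.6905]
Step 41: x=[7.1711] v=[-2.6462]
Step 42: x=[7.0413] v=[-2.5960]
Step 43: x=[6.9143] v=[-2.5401]
Step 44: x=[6.7904] v=[-2.4785]
Step 45: x=[6.6698] v=[-2.4114]
Step 46: x=[6.5529] v=[-2.3389]
Step 47: x=[6.4398] v=[-2.2613]
Step 48: x=[6.3309] v=[-2.1786]
Step 49: x=[6.2263] v=[-2.0911]
Step 50: x=[6.1264] v=[-1.9989]
Step 51: x=[6.0313] v=[-1.9023]
Step 52: x=[5.9412] v=[-1.8015]
Step 53: x=[5.8564] v=[-1.6967]
Step 54: x=[5.7770] v=[-1.5881]
Step 55: x=[5.7032] v=[-1.4760]
Step 56: x=[5.6352] v=[-1.3606]
Step 57: x=[5.5731] v=[-1.2422]
Step 58: x=[5.5171] v=[-1.1210]
v[0] did not become non-negative within 58 steps; using fallback time=2.9000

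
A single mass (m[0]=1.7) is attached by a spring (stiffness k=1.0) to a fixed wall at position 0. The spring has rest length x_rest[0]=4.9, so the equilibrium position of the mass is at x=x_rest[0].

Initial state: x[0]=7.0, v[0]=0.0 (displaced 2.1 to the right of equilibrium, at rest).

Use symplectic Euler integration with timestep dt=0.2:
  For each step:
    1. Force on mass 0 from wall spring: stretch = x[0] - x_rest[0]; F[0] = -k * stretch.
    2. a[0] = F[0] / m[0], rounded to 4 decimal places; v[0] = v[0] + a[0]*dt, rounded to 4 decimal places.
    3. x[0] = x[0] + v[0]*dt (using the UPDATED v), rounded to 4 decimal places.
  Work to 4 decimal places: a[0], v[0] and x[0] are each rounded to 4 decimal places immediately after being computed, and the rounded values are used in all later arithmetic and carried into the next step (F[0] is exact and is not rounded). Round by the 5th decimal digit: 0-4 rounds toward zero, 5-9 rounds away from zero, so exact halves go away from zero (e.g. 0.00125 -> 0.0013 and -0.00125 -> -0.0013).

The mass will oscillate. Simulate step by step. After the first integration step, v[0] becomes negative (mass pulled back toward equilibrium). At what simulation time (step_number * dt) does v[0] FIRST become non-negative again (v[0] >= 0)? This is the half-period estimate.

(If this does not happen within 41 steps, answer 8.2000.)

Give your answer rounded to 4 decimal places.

Answer: 4.2000

Derivation:
Step 0: x=[7.0000] v=[0.0000]
Step 1: x=[6.9506] v=[-0.2471]
Step 2: x=[6.8529] v=[-0.4883]
Step 3: x=[6.7093] v=[-0.7181]
Step 4: x=[6.5231] v=[-0.9310]
Step 5: x=[6.2987] v=[-1.1220]
Step 6: x=[6.0414] v=[-1.2866]
Step 7: x=[5.7572] v=[-1.4209]
Step 8: x=[5.4529] v=[-1.5217]
Step 9: x=[5.1356] v=[-1.5867]
Step 10: x=[4.8127] v=[-1.6144]
Step 11: x=[4.4919] v=[-1.6041]
Step 12: x=[4.1807] v=[-1.5561]
Step 13: x=[3.8864] v=[-1.4715]
Step 14: x=[3.6159] v=[-1.3523]
Step 15: x=[3.3757] v=[-1.2012]
Step 16: x=[3.1713] v=[-1.0219]
Step 17: x=[3.0076] v=[-0.8185]
Step 18: x=[2.8884] v=[-0.5959]
Step 19: x=[2.8166] v=[-0.3592]
Step 20: x=[2.7938] v=[-0.1141]
Step 21: x=[2.8205] v=[0.1337]
First v>=0 after going negative at step 21, time=4.2000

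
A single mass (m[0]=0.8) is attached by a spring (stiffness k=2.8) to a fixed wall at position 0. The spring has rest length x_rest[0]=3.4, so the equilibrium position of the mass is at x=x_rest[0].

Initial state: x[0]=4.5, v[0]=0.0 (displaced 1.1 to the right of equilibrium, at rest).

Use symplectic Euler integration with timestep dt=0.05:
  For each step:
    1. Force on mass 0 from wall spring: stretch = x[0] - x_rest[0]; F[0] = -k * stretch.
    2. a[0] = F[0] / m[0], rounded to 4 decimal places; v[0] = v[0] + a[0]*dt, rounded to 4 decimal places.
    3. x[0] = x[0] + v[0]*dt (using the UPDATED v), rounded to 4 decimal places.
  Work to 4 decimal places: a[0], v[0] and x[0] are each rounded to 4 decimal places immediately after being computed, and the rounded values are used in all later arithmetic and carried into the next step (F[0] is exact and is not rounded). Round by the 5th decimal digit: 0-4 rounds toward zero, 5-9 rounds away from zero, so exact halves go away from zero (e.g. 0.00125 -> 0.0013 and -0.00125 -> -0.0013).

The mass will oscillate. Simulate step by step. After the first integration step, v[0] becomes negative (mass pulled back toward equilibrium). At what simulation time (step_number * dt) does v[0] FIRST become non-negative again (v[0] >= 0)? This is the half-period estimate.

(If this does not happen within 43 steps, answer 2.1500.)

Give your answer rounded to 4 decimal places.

Step 0: x=[4.5000] v=[0.0000]
Step 1: x=[4.4904] v=[-0.1925]
Step 2: x=[4.4712] v=[-0.3833]
Step 3: x=[4.4427] v=[-0.5708]
Step 4: x=[4.4050] v=[-0.7533]
Step 5: x=[4.3585] v=[-0.9292]
Step 6: x=[4.3037] v=[-1.0969]
Step 7: x=[4.2409] v=[-1.2551]
Step 8: x=[4.1708] v=[-1.4023]
Step 9: x=[4.0939] v=[-1.5372]
Step 10: x=[4.0110] v=[-1.6586]
Step 11: x=[3.9227] v=[-1.7655]
Step 12: x=[3.8299] v=[-1.8570]
Step 13: x=[3.7333] v=[-1.9322]
Step 14: x=[3.6338] v=[-1.9905]
Step 15: x=[3.5322] v=[-2.0314]
Step 16: x=[3.4295] v=[-2.0545]
Step 17: x=[3.3265] v=[-2.0597]
Step 18: x=[3.2242] v=[-2.0468]
Step 19: x=[3.1234] v=[-2.0160]
Step 20: x=[3.0250] v=[-1.9676]
Step 21: x=[2.9299] v=[-1.9020]
Step 22: x=[2.8389] v=[-1.8197]
Step 23: x=[2.7528] v=[-1.7215]
Step 24: x=[2.6724] v=[-1.6082]
Step 25: x=[2.5984] v=[-1.4809]
Step 26: x=[2.5314] v=[-1.3406]
Step 27: x=[2.4720] v=[-1.1886]
Step 28: x=[2.4207] v=[-1.0262]
Step 29: x=[2.3780] v=[-0.8548]
Step 30: x=[2.3442] v=[-0.6760]
Step 31: x=[2.3196] v=[-0.4912]
Step 32: x=[2.3045] v=[-0.3021]
Step 33: x=[2.2990] v=[-0.1104]
Step 34: x=[2.3031] v=[0.0823]
First v>=0 after going negative at step 34, time=1.7000

Answer: 1.7000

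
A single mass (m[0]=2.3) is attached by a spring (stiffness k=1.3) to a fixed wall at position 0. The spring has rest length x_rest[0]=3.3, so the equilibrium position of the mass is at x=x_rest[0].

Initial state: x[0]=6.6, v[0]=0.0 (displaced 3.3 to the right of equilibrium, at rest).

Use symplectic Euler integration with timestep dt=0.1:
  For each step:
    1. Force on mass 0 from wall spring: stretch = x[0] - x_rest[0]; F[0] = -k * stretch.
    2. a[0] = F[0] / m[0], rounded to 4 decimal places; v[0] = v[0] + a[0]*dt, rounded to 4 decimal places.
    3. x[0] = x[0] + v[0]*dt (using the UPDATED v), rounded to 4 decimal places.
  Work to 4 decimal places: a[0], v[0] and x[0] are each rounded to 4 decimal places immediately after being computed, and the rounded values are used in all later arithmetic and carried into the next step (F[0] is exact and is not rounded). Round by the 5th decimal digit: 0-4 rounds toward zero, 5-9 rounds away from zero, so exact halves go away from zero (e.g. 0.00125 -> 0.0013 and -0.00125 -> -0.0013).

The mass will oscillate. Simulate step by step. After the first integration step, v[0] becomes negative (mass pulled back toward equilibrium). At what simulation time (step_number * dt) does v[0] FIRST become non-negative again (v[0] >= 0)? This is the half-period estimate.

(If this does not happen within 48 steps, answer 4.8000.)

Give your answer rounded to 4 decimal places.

Answer: 4.2000

Derivation:
Step 0: x=[6.6000] v=[0.0000]
Step 1: x=[6.5814] v=[-0.1865]
Step 2: x=[6.5442] v=[-0.3720]
Step 3: x=[6.4887] v=[-0.5554]
Step 4: x=[6.4151] v=[-0.7356]
Step 5: x=[6.3239] v=[-0.9117]
Step 6: x=[6.2156] v=[-1.0826]
Step 7: x=[6.0909] v=[-1.2474]
Step 8: x=[5.9504] v=[-1.4052]
Step 9: x=[5.7949] v=[-1.5550]
Step 10: x=[5.6253] v=[-1.6960]
Step 11: x=[5.4426] v=[-1.8274]
Step 12: x=[5.2478] v=[-1.9485]
Step 13: x=[5.0419] v=[-2.0586]
Step 14: x=[4.8262] v=[-2.1571]
Step 15: x=[4.6019] v=[-2.2434]
Step 16: x=[4.3702] v=[-2.3170]
Step 17: x=[4.1325] v=[-2.3775]
Step 18: x=[3.8900] v=[-2.4246]
Step 19: x=[3.6442] v=[-2.4580]
Step 20: x=[3.3965] v=[-2.4775]
Step 21: x=[3.1482] v=[-2.4830]
Step 22: x=[2.9008] v=[-2.4744]
Step 23: x=[2.6556] v=[-2.4518]
Step 24: x=[2.4141] v=[-2.4154]
Step 25: x=[2.1776] v=[-2.3653]
Step 26: x=[1.9474] v=[-2.3019]
Step 27: x=[1.7249] v=[-2.2255]
Step 28: x=[1.5113] v=[-2.1365]
Step 29: x=[1.3078] v=[-2.0354]
Step 30: x=[1.1155] v=[-1.9228]
Step 31: x=[0.9356] v=[-1.7993]
Step 32: x=[0.7690] v=[-1.6657]
Step 33: x=[0.6167] v=[-1.5226]
Step 34: x=[0.4796] v=[-1.3709]
Step 35: x=[0.3585] v=[-1.2115]
Step 36: x=[0.2540] v=[-1.0452]
Step 37: x=[0.1667] v=[-0.8730]
Step 38: x=[0.0971] v=[-0.6959]
Step 39: x=[0.0456] v=[-0.5149]
Step 40: x=[0.0125] v=[-0.3310]
Step 41: x=[-0.0020] v=[-0.1452]
Step 42: x=[0.0021] v=[0.0414]
First v>=0 after going negative at step 42, time=4.2000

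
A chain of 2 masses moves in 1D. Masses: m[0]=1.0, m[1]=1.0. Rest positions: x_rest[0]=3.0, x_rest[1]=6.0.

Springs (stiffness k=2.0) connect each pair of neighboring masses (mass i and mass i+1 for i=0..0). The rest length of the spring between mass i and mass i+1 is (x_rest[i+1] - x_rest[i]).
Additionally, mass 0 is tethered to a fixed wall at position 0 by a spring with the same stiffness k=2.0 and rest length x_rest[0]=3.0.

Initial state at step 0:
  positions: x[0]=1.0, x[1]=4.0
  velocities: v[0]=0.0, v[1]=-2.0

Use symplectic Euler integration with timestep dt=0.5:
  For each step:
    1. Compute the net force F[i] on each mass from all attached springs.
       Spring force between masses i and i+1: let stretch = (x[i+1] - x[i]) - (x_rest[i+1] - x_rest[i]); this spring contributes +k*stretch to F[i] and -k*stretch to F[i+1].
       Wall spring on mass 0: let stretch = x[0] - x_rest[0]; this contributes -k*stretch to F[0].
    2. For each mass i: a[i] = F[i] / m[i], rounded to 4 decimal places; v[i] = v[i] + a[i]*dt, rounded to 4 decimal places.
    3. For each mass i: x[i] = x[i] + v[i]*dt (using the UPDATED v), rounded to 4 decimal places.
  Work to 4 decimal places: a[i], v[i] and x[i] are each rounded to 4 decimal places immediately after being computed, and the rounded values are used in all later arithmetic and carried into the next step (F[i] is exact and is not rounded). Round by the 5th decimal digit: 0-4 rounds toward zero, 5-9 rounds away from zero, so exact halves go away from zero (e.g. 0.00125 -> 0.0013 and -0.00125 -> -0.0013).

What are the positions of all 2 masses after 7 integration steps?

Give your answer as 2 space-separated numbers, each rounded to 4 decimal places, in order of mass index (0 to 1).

Step 0: x=[1.0000 4.0000] v=[0.0000 -2.0000]
Step 1: x=[2.0000 3.0000] v=[2.0000 -2.0000]
Step 2: x=[2.5000 3.0000] v=[1.0000 0.0000]
Step 3: x=[2.0000 4.2500] v=[-1.0000 2.5000]
Step 4: x=[1.6250 5.8750] v=[-0.7500 3.2500]
Step 5: x=[2.5625 6.8750] v=[1.8750 2.0000]
Step 6: x=[4.3750 7.2188] v=[3.6250 0.6875]
Step 7: x=[5.4219 7.6407] v=[2.0938 0.8437]

Answer: 5.4219 7.6407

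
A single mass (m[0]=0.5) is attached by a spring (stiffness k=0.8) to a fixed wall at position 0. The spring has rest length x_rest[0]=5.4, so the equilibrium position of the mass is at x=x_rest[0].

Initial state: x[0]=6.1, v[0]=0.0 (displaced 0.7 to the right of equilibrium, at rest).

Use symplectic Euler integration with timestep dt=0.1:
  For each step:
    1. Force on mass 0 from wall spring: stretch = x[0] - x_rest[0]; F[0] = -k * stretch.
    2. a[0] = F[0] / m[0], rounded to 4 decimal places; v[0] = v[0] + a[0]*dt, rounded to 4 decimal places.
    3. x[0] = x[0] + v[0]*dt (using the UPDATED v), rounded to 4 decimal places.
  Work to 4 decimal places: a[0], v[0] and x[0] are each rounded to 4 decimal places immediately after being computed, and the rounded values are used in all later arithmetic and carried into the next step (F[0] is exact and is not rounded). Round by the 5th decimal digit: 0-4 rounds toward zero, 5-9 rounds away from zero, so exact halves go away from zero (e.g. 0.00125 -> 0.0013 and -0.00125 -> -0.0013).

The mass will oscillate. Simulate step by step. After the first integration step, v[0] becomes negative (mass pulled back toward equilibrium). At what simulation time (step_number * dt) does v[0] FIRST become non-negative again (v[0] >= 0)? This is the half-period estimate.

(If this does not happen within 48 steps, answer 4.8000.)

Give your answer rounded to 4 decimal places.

Step 0: x=[6.1000] v=[0.0000]
Step 1: x=[6.0888] v=[-0.1120]
Step 2: x=[6.0666] v=[-0.2222]
Step 3: x=[6.0337] v=[-0.3289]
Step 4: x=[5.9907] v=[-0.4303]
Step 5: x=[5.9382] v=[-0.5248]
Step 6: x=[5.8771] v=[-0.6109]
Step 7: x=[5.8084] v=[-0.6872]
Step 8: x=[5.7332] v=[-0.7525]
Step 9: x=[5.6526] v=[-0.8058]
Step 10: x=[5.5680] v=[-0.8462]
Step 11: x=[5.4807] v=[-0.8731]
Step 12: x=[5.3921] v=[-0.8860]
Step 13: x=[5.3036] v=[-0.8847]
Step 14: x=[5.2167] v=[-0.8693]
Step 15: x=[5.1327] v=[-0.8400]
Step 16: x=[5.0530] v=[-0.7972]
Step 17: x=[4.9788] v=[-0.7417]
Step 18: x=[4.9114] v=[-0.6743]
Step 19: x=[4.8518] v=[-0.5961]
Step 20: x=[4.8010] v=[-0.5084]
Step 21: x=[4.7597] v=[-0.4126]
Step 22: x=[4.7287] v=[-0.3102]
Step 23: x=[4.7084] v=[-0.2028]
Step 24: x=[4.6992] v=[-0.0921]
Step 25: x=[4.7012] v=[0.0200]
First v>=0 after going negative at step 25, time=2.5000

Answer: 2.5000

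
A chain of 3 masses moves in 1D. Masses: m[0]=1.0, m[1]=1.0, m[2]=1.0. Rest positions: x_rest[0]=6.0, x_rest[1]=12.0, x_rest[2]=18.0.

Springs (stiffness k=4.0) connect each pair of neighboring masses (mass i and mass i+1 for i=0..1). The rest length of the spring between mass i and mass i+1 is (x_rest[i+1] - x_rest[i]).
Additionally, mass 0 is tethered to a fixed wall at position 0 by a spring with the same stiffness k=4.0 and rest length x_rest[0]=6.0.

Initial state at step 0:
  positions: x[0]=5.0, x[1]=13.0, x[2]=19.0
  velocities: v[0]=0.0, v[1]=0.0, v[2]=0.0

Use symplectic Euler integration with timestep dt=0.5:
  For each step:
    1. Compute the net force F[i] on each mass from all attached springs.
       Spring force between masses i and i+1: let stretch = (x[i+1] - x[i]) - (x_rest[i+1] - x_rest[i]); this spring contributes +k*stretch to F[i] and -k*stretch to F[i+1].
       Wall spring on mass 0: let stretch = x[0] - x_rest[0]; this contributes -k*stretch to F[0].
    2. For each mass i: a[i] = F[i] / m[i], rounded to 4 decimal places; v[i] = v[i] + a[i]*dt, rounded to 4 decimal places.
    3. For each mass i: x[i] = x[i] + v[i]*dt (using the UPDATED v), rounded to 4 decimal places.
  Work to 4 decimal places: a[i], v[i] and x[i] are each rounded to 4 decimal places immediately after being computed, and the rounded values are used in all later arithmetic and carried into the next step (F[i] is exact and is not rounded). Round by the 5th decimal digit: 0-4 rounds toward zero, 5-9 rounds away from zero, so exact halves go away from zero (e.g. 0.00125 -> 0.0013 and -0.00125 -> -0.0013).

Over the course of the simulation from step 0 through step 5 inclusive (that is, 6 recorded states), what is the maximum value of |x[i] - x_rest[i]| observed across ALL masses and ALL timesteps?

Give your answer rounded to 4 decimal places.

Step 0: x=[5.0000 13.0000 19.0000] v=[0.0000 0.0000 0.0000]
Step 1: x=[8.0000 11.0000 19.0000] v=[6.0000 -4.0000 0.0000]
Step 2: x=[6.0000 14.0000 17.0000] v=[-4.0000 6.0000 -4.0000]
Step 3: x=[6.0000 12.0000 18.0000] v=[0.0000 -4.0000 2.0000]
Step 4: x=[6.0000 10.0000 19.0000] v=[0.0000 -4.0000 2.0000]
Step 5: x=[4.0000 13.0000 17.0000] v=[-4.0000 6.0000 -4.0000]
Max displacement = 2.0000

Answer: 2.0000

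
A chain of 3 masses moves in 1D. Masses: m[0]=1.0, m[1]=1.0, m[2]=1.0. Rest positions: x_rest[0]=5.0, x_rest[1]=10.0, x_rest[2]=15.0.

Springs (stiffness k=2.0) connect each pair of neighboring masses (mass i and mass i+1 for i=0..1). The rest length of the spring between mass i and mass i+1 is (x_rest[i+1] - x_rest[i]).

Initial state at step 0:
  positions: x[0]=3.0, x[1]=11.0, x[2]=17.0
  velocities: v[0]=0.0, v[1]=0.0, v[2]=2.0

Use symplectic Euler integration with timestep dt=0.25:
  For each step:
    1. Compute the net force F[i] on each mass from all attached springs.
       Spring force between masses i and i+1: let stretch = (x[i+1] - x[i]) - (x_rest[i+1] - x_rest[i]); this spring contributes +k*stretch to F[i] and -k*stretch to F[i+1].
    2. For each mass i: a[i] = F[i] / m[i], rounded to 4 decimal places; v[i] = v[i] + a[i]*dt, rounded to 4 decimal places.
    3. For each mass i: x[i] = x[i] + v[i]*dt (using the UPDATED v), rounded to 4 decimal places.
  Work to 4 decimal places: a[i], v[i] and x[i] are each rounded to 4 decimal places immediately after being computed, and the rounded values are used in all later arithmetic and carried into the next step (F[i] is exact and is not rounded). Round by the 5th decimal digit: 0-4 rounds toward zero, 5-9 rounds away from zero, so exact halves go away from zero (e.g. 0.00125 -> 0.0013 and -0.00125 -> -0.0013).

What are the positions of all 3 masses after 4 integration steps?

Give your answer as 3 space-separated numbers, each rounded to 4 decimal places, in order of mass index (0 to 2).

Answer: 5.7645 10.1666 17.0691

Derivation:
Step 0: x=[3.0000 11.0000 17.0000] v=[0.0000 0.0000 2.0000]
Step 1: x=[3.3750 10.7500 17.3750] v=[1.5000 -1.0000 1.5000]
Step 2: x=[4.0469 10.4063 17.5469] v=[2.6875 -1.3750 0.6875]
Step 3: x=[4.8887 10.1602 17.4512] v=[3.3672 -0.9844 -0.3828]
Step 4: x=[5.7645 10.1666 17.0691] v=[3.5030 0.0254 -1.5283]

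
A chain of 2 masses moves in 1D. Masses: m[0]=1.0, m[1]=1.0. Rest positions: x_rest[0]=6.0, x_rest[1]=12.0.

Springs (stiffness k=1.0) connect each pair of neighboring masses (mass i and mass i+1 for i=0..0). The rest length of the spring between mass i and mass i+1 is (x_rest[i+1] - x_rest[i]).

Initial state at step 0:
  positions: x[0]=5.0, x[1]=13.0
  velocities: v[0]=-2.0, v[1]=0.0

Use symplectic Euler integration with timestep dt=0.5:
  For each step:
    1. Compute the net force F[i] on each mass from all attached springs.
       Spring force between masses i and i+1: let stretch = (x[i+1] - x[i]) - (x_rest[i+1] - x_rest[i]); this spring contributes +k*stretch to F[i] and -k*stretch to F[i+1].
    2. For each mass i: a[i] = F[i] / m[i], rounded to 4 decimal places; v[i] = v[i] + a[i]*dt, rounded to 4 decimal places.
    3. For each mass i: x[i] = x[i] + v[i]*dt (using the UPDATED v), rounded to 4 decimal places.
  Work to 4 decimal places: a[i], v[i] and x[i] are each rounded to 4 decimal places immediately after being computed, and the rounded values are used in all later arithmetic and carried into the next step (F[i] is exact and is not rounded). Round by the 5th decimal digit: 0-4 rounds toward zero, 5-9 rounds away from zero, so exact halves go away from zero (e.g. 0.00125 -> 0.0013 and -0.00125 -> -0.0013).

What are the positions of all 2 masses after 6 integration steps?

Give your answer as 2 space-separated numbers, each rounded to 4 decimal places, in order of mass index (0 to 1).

Answer: 3.7188 8.2813

Derivation:
Step 0: x=[5.0000 13.0000] v=[-2.0000 0.0000]
Step 1: x=[4.5000 12.5000] v=[-1.0000 -1.0000]
Step 2: x=[4.5000 11.5000] v=[0.0000 -2.0000]
Step 3: x=[4.7500 10.2500] v=[0.5000 -2.5000]
Step 4: x=[4.8750 9.1250] v=[0.2500 -2.2500]
Step 5: x=[4.5625 8.4375] v=[-0.6250 -1.3750]
Step 6: x=[3.7188 8.2813] v=[-1.6875 -0.3125]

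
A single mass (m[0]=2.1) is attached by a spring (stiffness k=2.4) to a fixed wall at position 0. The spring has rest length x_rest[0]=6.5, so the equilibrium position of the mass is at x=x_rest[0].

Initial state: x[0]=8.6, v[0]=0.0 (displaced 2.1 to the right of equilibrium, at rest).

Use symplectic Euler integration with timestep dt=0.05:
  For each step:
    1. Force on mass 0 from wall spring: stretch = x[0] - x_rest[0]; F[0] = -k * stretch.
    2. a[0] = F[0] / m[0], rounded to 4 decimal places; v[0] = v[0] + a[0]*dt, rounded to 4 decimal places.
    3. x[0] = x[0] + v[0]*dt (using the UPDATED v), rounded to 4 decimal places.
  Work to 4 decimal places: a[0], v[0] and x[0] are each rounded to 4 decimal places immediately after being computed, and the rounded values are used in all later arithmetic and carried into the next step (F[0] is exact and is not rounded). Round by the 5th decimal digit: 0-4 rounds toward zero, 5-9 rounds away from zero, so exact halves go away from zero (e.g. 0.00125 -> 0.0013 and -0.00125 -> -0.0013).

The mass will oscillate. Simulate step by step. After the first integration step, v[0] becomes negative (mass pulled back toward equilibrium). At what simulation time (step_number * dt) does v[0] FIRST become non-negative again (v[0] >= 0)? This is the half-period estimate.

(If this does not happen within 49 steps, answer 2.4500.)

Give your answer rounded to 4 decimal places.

Answer: 2.4500

Derivation:
Step 0: x=[8.6000] v=[0.0000]
Step 1: x=[8.5940] v=[-0.1200]
Step 2: x=[8.5820] v=[-0.2397]
Step 3: x=[8.5641] v=[-0.3587]
Step 4: x=[8.5403] v=[-0.4767]
Step 5: x=[8.5106] v=[-0.5933]
Step 6: x=[8.4752] v=[-0.7082]
Step 7: x=[8.4341] v=[-0.8211]
Step 8: x=[8.3875] v=[-0.9316]
Step 9: x=[8.3355] v=[-1.0395]
Step 10: x=[8.2783] v=[-1.1444]
Step 11: x=[8.2160] v=[-1.2460]
Step 12: x=[8.1488] v=[-1.3441]
Step 13: x=[8.0769] v=[-1.4383]
Step 14: x=[8.0005] v=[-1.5284]
Step 15: x=[7.9198] v=[-1.6141]
Step 16: x=[7.8350] v=[-1.6952]
Step 17: x=[7.7464] v=[-1.7715]
Step 18: x=[7.6543] v=[-1.8427]
Step 19: x=[7.5589] v=[-1.9087]
Step 20: x=[7.4604] v=[-1.9692]
Step 21: x=[7.3592] v=[-2.0241]
Step 22: x=[7.2555] v=[-2.0732]
Step 23: x=[7.1497] v=[-2.1164]
Step 24: x=[7.0420] v=[-2.1535]
Step 25: x=[6.9328] v=[-2.1845]
Step 26: x=[6.8223] v=[-2.2092]
Step 27: x=[6.7109] v=[-2.2276]
Step 28: x=[6.5989] v=[-2.2397]
Step 29: x=[6.4866] v=[-2.2454]
Step 30: x=[6.3744] v=[-2.2446]
Step 31: x=[6.2625] v=[-2.2374]
Step 32: x=[6.1513] v=[-2.2238]
Step 33: x=[6.0411] v=[-2.2039]
Step 34: x=[5.9322] v=[-2.1777]
Step 35: x=[5.8249] v=[-2.1453]
Step 36: x=[5.7196] v=[-2.1067]
Step 37: x=[5.6165] v=[-2.0621]
Step 38: x=[5.5159] v=[-2.0116]
Step 39: x=[5.4181] v=[-1.9554]
Step 40: x=[5.3234] v=[-1.8936]
Step 41: x=[5.2321] v=[-1.8264]
Step 42: x=[5.1444] v=[-1.7540]
Step 43: x=[5.0606] v=[-1.6765]
Step 44: x=[4.9809] v=[-1.5943]
Step 45: x=[4.9055] v=[-1.5075]
Step 46: x=[4.8347] v=[-1.4164]
Step 47: x=[4.7686] v=[-1.3212]
Step 48: x=[4.7075] v=[-1.2223]
Step 49: x=[4.6515] v=[-1.1199]
v[0] did not become non-negative within 49 steps; using fallback time=2.4500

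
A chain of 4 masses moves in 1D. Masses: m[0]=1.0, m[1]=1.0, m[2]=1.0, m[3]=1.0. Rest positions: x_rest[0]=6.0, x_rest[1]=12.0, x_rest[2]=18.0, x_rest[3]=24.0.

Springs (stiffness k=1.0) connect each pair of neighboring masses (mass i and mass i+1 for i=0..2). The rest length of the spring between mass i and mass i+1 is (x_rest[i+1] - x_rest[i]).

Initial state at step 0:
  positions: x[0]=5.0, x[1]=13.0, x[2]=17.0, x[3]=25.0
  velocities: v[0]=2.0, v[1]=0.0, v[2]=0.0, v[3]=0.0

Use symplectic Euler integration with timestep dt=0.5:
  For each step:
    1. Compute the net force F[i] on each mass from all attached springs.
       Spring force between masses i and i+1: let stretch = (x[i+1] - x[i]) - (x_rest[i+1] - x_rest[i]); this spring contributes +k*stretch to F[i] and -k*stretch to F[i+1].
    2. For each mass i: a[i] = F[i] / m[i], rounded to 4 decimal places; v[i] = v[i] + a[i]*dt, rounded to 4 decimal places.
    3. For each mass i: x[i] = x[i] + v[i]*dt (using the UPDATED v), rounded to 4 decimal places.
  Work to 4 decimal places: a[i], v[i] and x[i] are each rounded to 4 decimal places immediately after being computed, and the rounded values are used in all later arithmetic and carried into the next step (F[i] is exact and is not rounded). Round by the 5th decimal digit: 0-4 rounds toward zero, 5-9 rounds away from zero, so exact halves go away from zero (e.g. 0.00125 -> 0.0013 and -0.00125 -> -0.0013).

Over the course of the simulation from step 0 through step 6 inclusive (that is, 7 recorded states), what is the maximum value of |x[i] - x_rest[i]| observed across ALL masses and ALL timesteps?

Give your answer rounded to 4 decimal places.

Step 0: x=[5.0000 13.0000 17.0000 25.0000] v=[2.0000 0.0000 0.0000 0.0000]
Step 1: x=[6.5000 12.0000 18.0000 24.5000] v=[3.0000 -2.0000 2.0000 -1.0000]
Step 2: x=[7.8750 11.1250 19.1250 23.8750] v=[2.7500 -1.7500 2.2500 -1.2500]
Step 3: x=[8.5625 11.4375 19.4375 23.5625] v=[1.3750 0.6250 0.6250 -0.6250]
Step 4: x=[8.4688 13.0313 18.7813 23.7188] v=[-0.1875 3.1875 -1.3125 0.3125]
Step 5: x=[8.0157 14.9220 17.9219 24.1407] v=[-0.9063 3.7813 -1.7188 0.8438]
Step 6: x=[7.7891 15.8361 17.8672 24.5079] v=[-0.4532 1.8281 -0.1094 0.7344]
Max displacement = 3.8361

Answer: 3.8361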